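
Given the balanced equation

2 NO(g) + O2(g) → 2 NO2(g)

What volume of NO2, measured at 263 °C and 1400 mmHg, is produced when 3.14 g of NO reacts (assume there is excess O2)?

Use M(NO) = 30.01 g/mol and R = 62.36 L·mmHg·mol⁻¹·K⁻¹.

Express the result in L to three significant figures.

n(NO) = 3.140 / 30.01 = 0.1046 mol
n(NO2) = (2/2) × 0.1046 = 0.1046 mol
V = nRT/P = 0.1046 × 62.36 × 536.15 / 1400 = 2.498 L

2.50 L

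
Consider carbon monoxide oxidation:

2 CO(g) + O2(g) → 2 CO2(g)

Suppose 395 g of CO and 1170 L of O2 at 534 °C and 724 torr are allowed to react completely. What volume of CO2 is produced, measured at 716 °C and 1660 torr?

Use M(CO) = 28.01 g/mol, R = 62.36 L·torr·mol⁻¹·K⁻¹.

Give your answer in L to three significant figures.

524 L

n(CO) = 395 / 28.01 = 14.10 mol
n(O2) = PV/RT = (724 × 1170) / (62.36 × 807.15) = 16.83 mol
For 14.10 mol CO, stoichiometry requires (1/2) × 14.10 = 7.050 mol O2; 16.83 mol is available, so CO is limiting.
n(CO2) = (2/2) × 14.10 = 14.10 mol
V(CO2) = nRT/P = 14.10 × 62.36 × 989.15 / 1660 = 523.9 L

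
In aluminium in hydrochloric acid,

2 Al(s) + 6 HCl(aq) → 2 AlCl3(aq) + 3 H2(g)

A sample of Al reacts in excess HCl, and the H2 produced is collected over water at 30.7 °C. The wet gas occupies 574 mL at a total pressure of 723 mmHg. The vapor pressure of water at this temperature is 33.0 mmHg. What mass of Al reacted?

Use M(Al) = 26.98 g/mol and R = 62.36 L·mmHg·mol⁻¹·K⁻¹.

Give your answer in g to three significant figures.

P(H2) = 723 − 33.0 = 690.0 mmHg
n(H2) = PV/RT = (690.0 × 0.5740) / (62.36 × 303.85) = 0.02090 mol
n(Al) = (2/3) × 0.02090 = 0.01393 mol
m(Al) = 0.01393 × 26.98 = 0.3758 g

0.376 g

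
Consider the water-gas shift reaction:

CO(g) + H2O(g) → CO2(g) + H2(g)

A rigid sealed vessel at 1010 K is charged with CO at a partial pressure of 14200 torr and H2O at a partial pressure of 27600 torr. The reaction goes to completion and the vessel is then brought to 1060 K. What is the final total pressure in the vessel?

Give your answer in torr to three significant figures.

At constant V, partial pressures at 1010 K are proportional to moles, so apply stoichiometry directly to pressures.
P(H2O) required for 14200 torr of CO = (1/1) × 14200 = 14200 torr; available 27600 torr, so CO is limiting.
P(H2O) remaining = 27600 − (1/1) × 14200 = 13400 torr
P(gaseous products) = (1+1)/1 × 14200 = 28400 torr
P_total at 1010 K = 13400 + 28400 = 41800 torr
Scaling to 1060 K: P = 41800 × 1060/1010 = 43870 torr

43900 torr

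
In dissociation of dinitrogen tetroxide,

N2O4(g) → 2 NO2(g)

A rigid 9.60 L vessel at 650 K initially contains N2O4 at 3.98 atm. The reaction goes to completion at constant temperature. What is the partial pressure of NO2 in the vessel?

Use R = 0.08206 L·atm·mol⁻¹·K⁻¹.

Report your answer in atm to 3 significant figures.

n(N2O4)₀ = PV/RT = (3.98 × 9.60) / (0.08206 × 650) = 0.7163 mol
n(NO2) = (2/1) × 0.7163 = 1.433 mol
P(NO2) = nRT/V = 1.433 × 0.08206 × 650 / 9.60 = 7.962 atm

7.96 atm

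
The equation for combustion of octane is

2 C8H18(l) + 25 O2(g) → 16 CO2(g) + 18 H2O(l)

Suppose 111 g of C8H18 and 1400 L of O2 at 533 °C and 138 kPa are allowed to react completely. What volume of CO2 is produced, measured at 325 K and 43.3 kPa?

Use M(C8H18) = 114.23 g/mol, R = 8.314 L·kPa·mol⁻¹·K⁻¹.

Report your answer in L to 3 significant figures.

n(C8H18) = 111 / 114.23 = 0.9717 mol
n(O2) = PV/RT = (138 × 1400) / (8.314 × 806.15) = 28.83 mol
For 0.9717 mol C8H18, stoichiometry requires (25/2) × 0.9717 = 12.15 mol O2; 28.83 mol is available, so C8H18 is limiting.
n(CO2) = (16/2) × 0.9717 = 7.774 mol
V(CO2) = nRT/P = 7.774 × 8.314 × 325 / 43.3 = 485.1 L

485 L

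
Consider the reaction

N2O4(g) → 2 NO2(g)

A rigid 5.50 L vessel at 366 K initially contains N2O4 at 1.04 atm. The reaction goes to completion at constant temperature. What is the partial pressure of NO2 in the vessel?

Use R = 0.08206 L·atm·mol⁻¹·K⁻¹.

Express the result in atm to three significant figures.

n(N2O4)₀ = PV/RT = (1.04 × 5.50) / (0.08206 × 366) = 0.1905 mol
n(NO2) = (2/1) × 0.1905 = 0.3810 mol
P(NO2) = nRT/V = 0.3810 × 0.08206 × 366 / 5.50 = 2.081 atm

2.08 atm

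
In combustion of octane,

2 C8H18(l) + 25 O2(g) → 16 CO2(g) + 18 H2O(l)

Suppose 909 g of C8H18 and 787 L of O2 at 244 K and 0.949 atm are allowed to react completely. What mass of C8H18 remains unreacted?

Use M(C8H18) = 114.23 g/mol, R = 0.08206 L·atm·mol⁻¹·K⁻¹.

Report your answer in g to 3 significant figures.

568 g

n(C8H18) = 909 / 114.23 = 7.958 mol
n(O2) = PV/RT = (0.949 × 787) / (0.08206 × 244) = 37.30 mol
For 7.958 mol C8H18, stoichiometry requires (25/2) × 7.958 = 99.48 mol O2; 37.30 mol is available, so O2 is limiting.
n(C8H18) consumed = (2/25) × 37.30 = 2.984 mol; remaining = 7.958 − 2.984 = 4.974 mol
m(C8H18) = 4.974 × 114.23 = 568.2 g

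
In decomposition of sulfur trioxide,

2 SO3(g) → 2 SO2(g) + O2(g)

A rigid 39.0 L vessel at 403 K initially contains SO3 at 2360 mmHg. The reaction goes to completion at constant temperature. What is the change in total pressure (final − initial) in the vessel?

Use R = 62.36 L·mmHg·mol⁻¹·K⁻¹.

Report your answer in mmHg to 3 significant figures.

1180 mmHg

At constant T and V, P ∝ n(gas): 2 mol gas → 3 mol gas.
P_final = (3/2) × 2360 = 3540 mmHg; ΔP = 3540 − 2360 = 1180 mmHg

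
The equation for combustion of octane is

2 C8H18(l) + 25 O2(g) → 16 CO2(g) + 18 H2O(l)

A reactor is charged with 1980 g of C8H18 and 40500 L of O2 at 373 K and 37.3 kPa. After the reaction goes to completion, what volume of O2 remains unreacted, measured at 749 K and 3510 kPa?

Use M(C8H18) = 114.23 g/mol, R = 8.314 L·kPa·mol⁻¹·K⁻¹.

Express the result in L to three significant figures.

480 L

n(C8H18) = 1980 / 114.23 = 17.33 mol
n(O2) = PV/RT = (37.3 × 40500) / (8.314 × 373) = 487.1 mol
For 17.33 mol C8H18, stoichiometry requires (25/2) × 17.33 = 216.6 mol O2; 487.1 mol is available, so C8H18 is limiting.
n(O2) consumed = (25/2) × 17.33 = 216.6 mol; remaining = 487.1 − 216.6 = 270.5 mol
V(O2) = nRT/P = 270.5 × 8.314 × 749 / 3510 = 479.9 L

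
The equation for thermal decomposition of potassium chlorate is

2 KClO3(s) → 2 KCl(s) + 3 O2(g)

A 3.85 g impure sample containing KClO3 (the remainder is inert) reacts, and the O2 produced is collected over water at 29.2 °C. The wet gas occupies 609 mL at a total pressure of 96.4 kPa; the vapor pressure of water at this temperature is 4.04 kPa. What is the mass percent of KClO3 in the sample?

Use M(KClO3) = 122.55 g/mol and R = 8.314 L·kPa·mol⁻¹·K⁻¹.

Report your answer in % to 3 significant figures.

P(O2) = 96.4 − 4.04 = 92.36 kPa
n(O2) = PV/RT = (92.36 × 0.6090) / (8.314 × 302.35) = 0.02238 mol
n(KClO3) = (2/3) × 0.02238 = 0.01492 mol
m(KClO3) = 0.01492 × 122.55 = 1.828 g
%KClO3 = 1.828 / 3.85 × 100 = 47.48%

47.5 %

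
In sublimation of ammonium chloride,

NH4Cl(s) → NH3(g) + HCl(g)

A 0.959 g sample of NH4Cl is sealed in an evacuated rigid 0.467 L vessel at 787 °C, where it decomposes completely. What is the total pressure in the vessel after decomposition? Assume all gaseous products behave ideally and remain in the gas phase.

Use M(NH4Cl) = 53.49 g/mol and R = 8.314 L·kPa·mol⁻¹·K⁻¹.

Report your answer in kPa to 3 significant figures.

677 kPa

n(NH4Cl) = 0.959 / 53.49 = 0.01793 mol
n(gas produced) = (2/1) × 0.01793 = 0.03586 mol
P = nRT/V = 0.03586 × 8.314 × 1060.15 / 0.467 = 676.8 kPa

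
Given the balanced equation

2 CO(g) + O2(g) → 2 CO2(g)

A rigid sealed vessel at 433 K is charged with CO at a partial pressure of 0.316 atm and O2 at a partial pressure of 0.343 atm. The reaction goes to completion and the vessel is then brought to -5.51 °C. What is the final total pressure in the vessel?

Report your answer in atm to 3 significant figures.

0.310 atm

At constant V, partial pressures at 433 K are proportional to moles, so apply stoichiometry directly to pressures.
P(O2) required for 0.316 atm of CO = (1/2) × 0.316 = 0.1580 atm; available 0.343 atm, so CO is limiting.
P(O2) remaining = 0.343 − (1/2) × 0.316 = 0.1850 atm
P(gaseous products) = (2)/2 × 0.316 = 0.3160 atm
P_total at 433 K = 0.1850 + 0.3160 = 0.5010 atm
Scaling to -5.51 °C: P = 0.5010 × 267.64/433 = 0.3097 atm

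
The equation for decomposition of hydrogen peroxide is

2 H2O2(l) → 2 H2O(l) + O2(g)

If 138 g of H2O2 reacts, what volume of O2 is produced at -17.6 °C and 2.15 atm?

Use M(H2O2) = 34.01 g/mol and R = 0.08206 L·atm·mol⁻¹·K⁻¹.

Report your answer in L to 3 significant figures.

19.8 L

n(H2O2) = 138.0 / 34.01 = 4.058 mol
n(O2) = (1/2) × 4.058 = 2.029 mol
V = nRT/P = 2.029 × 0.08206 × 255.55 / 2.15 = 19.79 L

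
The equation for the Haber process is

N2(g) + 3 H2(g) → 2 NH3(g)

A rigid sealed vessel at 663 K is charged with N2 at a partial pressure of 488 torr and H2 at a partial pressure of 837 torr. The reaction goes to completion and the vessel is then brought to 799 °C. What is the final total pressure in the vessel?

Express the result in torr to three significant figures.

1240 torr

Because the vessel is rigid and T is held at 663 K, work the stoichiometry in partial pressures (P_i = n_iRT/V).
P(H2) required for 488 torr of N2 = (3/1) × 488 = 1464 torr; available 837 torr, so H2 is limiting.
P(N2) remaining = 488 − (1/3) × 837 = 209.0 torr
P(gaseous products) = (2)/3 × 837 = 558.0 torr
P_total at 663 K = 209.0 + 558.0 = 767.0 torr
Scaling to 799 °C: P = 767.0 × 1072.15/663 = 1240 torr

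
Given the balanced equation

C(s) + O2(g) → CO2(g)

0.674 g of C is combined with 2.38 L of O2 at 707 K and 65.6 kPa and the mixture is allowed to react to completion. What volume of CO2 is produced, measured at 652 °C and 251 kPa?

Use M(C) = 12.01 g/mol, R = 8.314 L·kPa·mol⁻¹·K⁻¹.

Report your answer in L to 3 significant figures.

0.814 L

n(C) = 0.674 / 12.01 = 0.05612 mol
n(O2) = PV/RT = (65.6 × 2.38) / (8.314 × 707) = 0.02656 mol
For 0.05612 mol C, stoichiometry requires (1/1) × 0.05612 = 0.05612 mol O2; 0.02656 mol is available, so O2 is limiting.
n(CO2) = (1/1) × 0.02656 = 0.02656 mol
V(CO2) = nRT/P = 0.02656 × 8.314 × 925.15 / 251 = 0.8139 L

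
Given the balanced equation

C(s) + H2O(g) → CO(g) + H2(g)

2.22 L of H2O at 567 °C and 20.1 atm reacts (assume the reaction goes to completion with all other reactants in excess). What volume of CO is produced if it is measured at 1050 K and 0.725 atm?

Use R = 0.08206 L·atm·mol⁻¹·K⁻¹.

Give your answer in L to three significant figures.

76.9 L

n(H2O) = PV/RT = (20.1 × 2.22) / (0.08206 × 840.15) = 0.6472 mol
n(CO) = (1/1) × 0.6472 = 0.6472 mol
V = nRT/P = 0.6472 × 0.08206 × 1050 / 0.725 = 76.92 L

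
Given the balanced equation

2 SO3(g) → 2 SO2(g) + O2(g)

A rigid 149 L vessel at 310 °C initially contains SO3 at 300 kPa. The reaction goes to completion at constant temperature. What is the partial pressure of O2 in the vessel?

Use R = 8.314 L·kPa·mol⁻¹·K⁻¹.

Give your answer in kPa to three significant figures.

n(SO3)₀ = PV/RT = (300 × 149) / (8.314 × 583.15) = 9.220 mol
n(O2) = (1/2) × 9.220 = 4.610 mol
P(O2) = nRT/V = 4.610 × 8.314 × 583.15 / 149 = 150.0 kPa

150 kPa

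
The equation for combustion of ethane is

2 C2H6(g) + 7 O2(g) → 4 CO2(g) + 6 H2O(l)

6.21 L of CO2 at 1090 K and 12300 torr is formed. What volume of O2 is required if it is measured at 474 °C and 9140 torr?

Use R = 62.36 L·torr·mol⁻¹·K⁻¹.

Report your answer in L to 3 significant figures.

10.0 L

n(CO2) = PV/RT = (12300 × 6.21) / (62.36 × 1090) = 1.124 mol
n(O2) = (7/4) × 1.124 = 1.967 mol
V = nRT/P = 1.967 × 62.36 × 747.15 / 9140 = 10.03 L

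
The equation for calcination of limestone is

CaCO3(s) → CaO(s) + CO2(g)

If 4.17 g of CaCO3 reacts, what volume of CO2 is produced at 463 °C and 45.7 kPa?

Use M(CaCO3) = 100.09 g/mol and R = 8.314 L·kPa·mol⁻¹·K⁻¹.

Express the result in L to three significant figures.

5.58 L

n(CaCO3) = 4.170 / 100.09 = 0.04166 mol
n(CO2) = (1/1) × 0.04166 = 0.04166 mol
V = nRT/P = 0.04166 × 8.314 × 736.15 / 45.7 = 5.579 L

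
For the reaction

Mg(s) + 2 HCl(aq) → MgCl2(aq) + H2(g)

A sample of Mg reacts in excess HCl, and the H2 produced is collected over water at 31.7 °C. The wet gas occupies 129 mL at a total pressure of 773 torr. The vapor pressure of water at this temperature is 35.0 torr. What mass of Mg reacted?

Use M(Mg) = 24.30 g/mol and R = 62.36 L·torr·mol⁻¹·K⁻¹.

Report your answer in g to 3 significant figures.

P(H2) = 773 − 35.0 = 738.0 torr
n(H2) = PV/RT = (738.0 × 0.1290) / (62.36 × 304.85) = 0.005008 mol
n(Mg) = (1/1) × 0.005008 = 0.005008 mol
m(Mg) = 0.005008 × 24.30 = 0.1217 g

0.122 g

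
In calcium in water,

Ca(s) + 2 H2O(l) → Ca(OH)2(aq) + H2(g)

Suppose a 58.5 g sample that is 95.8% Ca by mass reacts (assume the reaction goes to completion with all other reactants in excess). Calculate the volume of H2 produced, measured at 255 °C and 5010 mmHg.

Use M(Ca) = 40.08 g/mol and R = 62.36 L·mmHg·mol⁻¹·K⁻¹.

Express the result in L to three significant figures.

mass of Ca = 58.5 × 95.8/100 = 56.04 g
n(Ca) = 56.04 / 40.08 = 1.398 mol
n(H2) = (1/1) × 1.398 = 1.398 mol
V = nRT/P = 1.398 × 62.36 × 528.15 / 5010 = 9.190 L

9.19 L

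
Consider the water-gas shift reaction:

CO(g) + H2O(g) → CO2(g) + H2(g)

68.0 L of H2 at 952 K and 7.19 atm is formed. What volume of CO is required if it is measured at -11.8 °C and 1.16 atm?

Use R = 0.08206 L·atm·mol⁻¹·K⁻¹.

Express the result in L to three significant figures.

n(H2) = PV/RT = (7.19 × 68.0) / (0.08206 × 952) = 6.258 mol
n(CO) = (1/1) × 6.258 = 6.258 mol
V = nRT/P = 6.258 × 0.08206 × 261.35 / 1.16 = 115.7 L

116 L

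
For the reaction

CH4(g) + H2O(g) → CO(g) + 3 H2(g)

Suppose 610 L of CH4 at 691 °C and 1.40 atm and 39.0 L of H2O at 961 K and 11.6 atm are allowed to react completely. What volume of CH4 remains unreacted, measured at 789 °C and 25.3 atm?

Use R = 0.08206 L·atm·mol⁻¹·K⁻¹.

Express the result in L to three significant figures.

n(CH4) = PV/RT = (1.40 × 610) / (0.08206 × 964.15) = 10.79 mol
n(H2O) = PV/RT = (11.6 × 39.0) / (0.08206 × 961) = 5.737 mol
For 10.79 mol CH4, stoichiometry requires (1/1) × 10.79 = 10.79 mol H2O; 5.737 mol is available, so H2O is limiting.
n(CH4) consumed = (1/1) × 5.737 = 5.737 mol; remaining = 10.79 − 5.737 = 5.053 mol
V(CH4) = nRT/P = 5.053 × 0.08206 × 1062.15 / 25.3 = 17.41 L

17.4 L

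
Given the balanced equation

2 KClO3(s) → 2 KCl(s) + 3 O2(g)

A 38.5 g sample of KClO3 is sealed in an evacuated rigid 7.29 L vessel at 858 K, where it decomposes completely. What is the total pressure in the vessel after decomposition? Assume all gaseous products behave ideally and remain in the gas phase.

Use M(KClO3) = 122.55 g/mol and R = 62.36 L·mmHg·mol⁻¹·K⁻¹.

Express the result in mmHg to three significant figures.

n(KClO3) = 38.5 / 122.55 = 0.3142 mol
n(gas produced) = (3/2) × 0.3142 = 0.4713 mol
P = nRT/V = 0.4713 × 62.36 × 858 / 7.29 = 3459 mmHg

3460 mmHg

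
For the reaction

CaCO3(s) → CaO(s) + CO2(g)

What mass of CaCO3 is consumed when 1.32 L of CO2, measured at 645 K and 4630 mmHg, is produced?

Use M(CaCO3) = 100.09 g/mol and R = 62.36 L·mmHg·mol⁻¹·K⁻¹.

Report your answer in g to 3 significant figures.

15.2 g

n(CO2) = PV/RT = (4630 × 1.32) / (62.36 × 645) = 0.1519 mol
n(CaCO3) = (1/1) × 0.1519 = 0.1519 mol
m(CaCO3) = 0.1519 × 100.09 = 15.20 g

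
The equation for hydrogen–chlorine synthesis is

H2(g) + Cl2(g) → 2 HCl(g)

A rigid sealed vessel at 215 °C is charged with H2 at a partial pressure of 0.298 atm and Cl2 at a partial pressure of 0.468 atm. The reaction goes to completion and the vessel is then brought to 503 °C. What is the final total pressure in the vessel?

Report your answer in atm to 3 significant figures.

1.22 atm

At constant V, partial pressures at 215 °C are proportional to moles, so apply stoichiometry directly to pressures.
P(Cl2) required for 0.298 atm of H2 = (1/1) × 0.298 = 0.2980 atm; available 0.468 atm, so H2 is limiting.
P(Cl2) remaining = 0.468 − (1/1) × 0.298 = 0.1700 atm
P(gaseous products) = (2)/1 × 0.298 = 0.5960 atm
P_total at 215 °C = 0.1700 + 0.5960 = 0.7660 atm
Scaling to 503 °C: P = 0.7660 × 776.15/488.15 = 1.218 atm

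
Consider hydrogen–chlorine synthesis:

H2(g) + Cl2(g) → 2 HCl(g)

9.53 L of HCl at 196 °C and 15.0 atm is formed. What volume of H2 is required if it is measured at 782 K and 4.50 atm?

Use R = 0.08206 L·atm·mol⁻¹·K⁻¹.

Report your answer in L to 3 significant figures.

n(HCl) = PV/RT = (15.0 × 9.53) / (0.08206 × 469.15) = 3.713 mol
n(H2) = (1/2) × 3.713 = 1.857 mol
V = nRT/P = 1.857 × 0.08206 × 782 / 4.50 = 26.48 L

26.5 L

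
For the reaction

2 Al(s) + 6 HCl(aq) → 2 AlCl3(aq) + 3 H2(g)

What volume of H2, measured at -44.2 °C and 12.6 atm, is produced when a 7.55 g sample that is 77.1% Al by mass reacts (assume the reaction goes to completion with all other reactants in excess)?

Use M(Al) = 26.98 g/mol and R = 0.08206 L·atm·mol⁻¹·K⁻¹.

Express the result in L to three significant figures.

mass of Al = 7.55 × 77.1/100 = 5.821 g
n(Al) = 5.821 / 26.98 = 0.2158 mol
n(H2) = (3/2) × 0.2158 = 0.3237 mol
V = nRT/P = 0.3237 × 0.08206 × 228.95 / 12.6 = 0.4827 L

0.483 L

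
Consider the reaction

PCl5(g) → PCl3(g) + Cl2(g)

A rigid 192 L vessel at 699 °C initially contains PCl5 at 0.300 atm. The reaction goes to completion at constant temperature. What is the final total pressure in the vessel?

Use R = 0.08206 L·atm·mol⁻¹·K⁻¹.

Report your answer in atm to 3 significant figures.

0.600 atm

Rigid vessel, constant T ⇒ P scales with total gas moles (1 → 2).
P_final = (2/1) × 0.300 = 0.6000 atm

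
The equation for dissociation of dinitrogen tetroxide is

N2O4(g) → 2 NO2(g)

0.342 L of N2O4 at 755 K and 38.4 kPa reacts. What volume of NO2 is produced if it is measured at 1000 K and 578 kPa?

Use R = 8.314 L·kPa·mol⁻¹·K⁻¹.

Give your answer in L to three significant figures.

n(N2O4) = PV/RT = (38.4 × 0.342) / (8.314 × 755) = 0.002092 mol
n(NO2) = (2/1) × 0.002092 = 0.004184 mol
V = nRT/P = 0.004184 × 8.314 × 1000 / 578 = 0.06018 L

0.0602 L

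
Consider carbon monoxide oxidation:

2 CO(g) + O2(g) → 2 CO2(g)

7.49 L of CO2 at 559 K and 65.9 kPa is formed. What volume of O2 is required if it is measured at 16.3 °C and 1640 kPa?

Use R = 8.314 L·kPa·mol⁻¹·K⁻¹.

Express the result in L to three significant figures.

n(CO2) = PV/RT = (65.9 × 7.49) / (8.314 × 559) = 0.1062 mol
n(O2) = (1/2) × 0.1062 = 0.05310 mol
V = nRT/P = 0.05310 × 8.314 × 289.45 / 1640 = 0.07792 L

0.0779 L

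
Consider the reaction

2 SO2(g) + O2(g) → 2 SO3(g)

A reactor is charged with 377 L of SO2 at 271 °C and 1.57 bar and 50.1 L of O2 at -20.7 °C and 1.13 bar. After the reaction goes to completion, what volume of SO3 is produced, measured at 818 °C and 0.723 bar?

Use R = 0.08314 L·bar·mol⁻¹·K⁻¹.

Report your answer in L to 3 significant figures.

677 L

n(SO2) = PV/RT = (1.57 × 377) / (0.08314 × 544.15) = 13.08 mol
n(O2) = PV/RT = (1.13 × 50.1) / (0.08314 × 252.45) = 2.697 mol
For 13.08 mol SO2, stoichiometry requires (1/2) × 13.08 = 6.540 mol O2; 2.697 mol is available, so O2 is limiting.
n(SO3) = (2/1) × 2.697 = 5.394 mol
V(SO3) = nRT/P = 5.394 × 0.08314 × 1091.15 / 0.723 = 676.8 L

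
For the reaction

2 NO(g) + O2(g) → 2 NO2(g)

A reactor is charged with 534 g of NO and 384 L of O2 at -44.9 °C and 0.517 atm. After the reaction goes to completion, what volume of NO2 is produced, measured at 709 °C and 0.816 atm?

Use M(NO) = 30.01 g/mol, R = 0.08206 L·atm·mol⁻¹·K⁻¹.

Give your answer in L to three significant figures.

1760 L

n(NO) = 534 / 30.01 = 17.79 mol
n(O2) = PV/RT = (0.517 × 384) / (0.08206 × 228.25) = 10.60 mol
For 17.79 mol NO, stoichiometry requires (1/2) × 17.79 = 8.895 mol O2; 10.60 mol is available, so NO is limiting.
n(NO2) = (2/2) × 17.79 = 17.79 mol
V(NO2) = nRT/P = 17.79 × 0.08206 × 982.15 / 0.816 = 1757 L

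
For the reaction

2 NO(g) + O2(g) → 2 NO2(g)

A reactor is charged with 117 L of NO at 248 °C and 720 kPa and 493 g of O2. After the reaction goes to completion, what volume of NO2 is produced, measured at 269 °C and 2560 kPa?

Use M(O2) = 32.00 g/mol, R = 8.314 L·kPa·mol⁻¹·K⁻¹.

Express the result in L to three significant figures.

n(NO) = PV/RT = (720 × 117) / (8.314 × 521.15) = 19.44 mol
n(O2) = 493 / 32.00 = 15.41 mol
For 19.44 mol NO, stoichiometry requires (1/2) × 19.44 = 9.720 mol O2; 15.41 mol is available, so NO is limiting.
n(NO2) = (2/2) × 19.44 = 19.44 mol
V(NO2) = nRT/P = 19.44 × 8.314 × 542.15 / 2560 = 34.23 L

34.2 L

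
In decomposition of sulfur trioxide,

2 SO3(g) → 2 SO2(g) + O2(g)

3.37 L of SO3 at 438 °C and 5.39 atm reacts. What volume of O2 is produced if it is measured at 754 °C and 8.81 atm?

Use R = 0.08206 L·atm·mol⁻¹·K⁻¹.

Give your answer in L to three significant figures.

1.49 L

n(SO3) = PV/RT = (5.39 × 3.37) / (0.08206 × 711.15) = 0.3113 mol
n(O2) = (1/2) × 0.3113 = 0.1557 mol
V = nRT/P = 0.1557 × 0.08206 × 1027.15 / 8.81 = 1.490 L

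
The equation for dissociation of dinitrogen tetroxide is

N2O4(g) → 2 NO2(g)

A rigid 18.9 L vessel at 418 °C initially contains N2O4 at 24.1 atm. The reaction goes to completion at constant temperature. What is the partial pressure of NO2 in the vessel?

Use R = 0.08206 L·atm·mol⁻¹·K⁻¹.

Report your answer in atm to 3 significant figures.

n(N2O4)₀ = PV/RT = (24.1 × 18.9) / (0.08206 × 691.15) = 8.031 mol
n(NO2) = (2/1) × 8.031 = 16.06 mol
P(NO2) = nRT/V = 16.06 × 0.08206 × 691.15 / 18.9 = 48.19 atm

48.2 atm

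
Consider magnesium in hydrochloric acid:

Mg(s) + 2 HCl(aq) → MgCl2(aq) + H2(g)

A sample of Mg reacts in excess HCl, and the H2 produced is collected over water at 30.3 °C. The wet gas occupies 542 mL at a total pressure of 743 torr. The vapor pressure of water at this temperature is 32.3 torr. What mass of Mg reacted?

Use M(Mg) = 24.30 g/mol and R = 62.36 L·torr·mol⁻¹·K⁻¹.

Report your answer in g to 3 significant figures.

P(H2) = 743 − 32.3 = 710.7 torr
n(H2) = PV/RT = (710.7 × 0.5420) / (62.36 × 303.45) = 0.02036 mol
n(Mg) = (1/1) × 0.02036 = 0.02036 mol
m(Mg) = 0.02036 × 24.30 = 0.4947 g

0.495 g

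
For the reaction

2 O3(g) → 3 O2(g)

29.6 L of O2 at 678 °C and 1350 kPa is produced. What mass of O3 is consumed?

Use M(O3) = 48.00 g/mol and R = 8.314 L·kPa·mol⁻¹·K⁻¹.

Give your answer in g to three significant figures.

n(O2) = PV/RT = (1350 × 29.6) / (8.314 × 951.15) = 5.053 mol
n(O3) = (2/3) × 5.053 = 3.369 mol
m(O3) = 3.369 × 48.00 = 161.7 g

162 g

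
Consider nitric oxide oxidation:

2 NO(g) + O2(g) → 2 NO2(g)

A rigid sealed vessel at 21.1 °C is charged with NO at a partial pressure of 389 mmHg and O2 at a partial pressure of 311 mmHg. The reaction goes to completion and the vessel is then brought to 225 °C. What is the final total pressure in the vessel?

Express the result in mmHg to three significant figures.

856 mmHg

At constant V, partial pressures at 21.1 °C are proportional to moles, so apply stoichiometry directly to pressures.
P(O2) required for 389 mmHg of NO = (1/2) × 389 = 194.5 mmHg; available 311 mmHg, so NO is limiting.
P(O2) remaining = 311 − (1/2) × 389 = 116.5 mmHg
P(gaseous products) = (2)/2 × 389 = 389.0 mmHg
P_total at 21.1 °C = 116.5 + 389.0 = 505.5 mmHg
Scaling to 225 °C: P = 505.5 × 498.15/294.25 = 855.8 mmHg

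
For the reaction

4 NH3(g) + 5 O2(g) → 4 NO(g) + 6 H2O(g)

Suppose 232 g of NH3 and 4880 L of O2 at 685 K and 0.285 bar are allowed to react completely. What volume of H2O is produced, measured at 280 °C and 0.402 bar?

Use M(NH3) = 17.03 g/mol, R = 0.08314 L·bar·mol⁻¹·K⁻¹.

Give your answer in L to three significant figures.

n(NH3) = 232 / 17.03 = 13.62 mol
n(O2) = PV/RT = (0.285 × 4880) / (0.08314 × 685) = 24.42 mol
For 13.62 mol NH3, stoichiometry requires (5/4) × 13.62 = 17.02 mol O2; 24.42 mol is available, so NH3 is limiting.
n(H2O) = (6/4) × 13.62 = 20.43 mol
V(H2O) = nRT/P = 20.43 × 0.08314 × 553.15 / 0.402 = 2337 L

2340 L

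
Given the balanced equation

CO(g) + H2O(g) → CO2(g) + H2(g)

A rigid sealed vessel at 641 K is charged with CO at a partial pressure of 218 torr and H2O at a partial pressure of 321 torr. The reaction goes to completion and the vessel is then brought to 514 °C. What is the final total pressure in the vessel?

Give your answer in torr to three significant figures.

662 torr

With V and T fixed, P_i ∝ n_i, so the mole ratios apply directly to partial pressures at 641 K.
P(H2O) required for 218 torr of CO = (1/1) × 218 = 218.0 torr; available 321 torr, so CO is limiting.
P(H2O) remaining = 321 − (1/1) × 218 = 103.0 torr
P(gaseous products) = (1+1)/1 × 218 = 436.0 torr
P_total at 641 K = 103.0 + 436.0 = 539.0 torr
Scaling to 514 °C: P = 539.0 × 787.15/641 = 661.9 torr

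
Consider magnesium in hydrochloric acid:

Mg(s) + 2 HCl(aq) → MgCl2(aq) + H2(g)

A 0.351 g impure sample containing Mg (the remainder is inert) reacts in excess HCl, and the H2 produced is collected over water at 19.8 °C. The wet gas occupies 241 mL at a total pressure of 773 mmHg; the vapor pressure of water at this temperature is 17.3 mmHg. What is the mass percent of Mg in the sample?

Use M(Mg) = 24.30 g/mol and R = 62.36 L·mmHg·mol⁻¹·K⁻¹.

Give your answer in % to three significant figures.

P(H2) = 773 − 17.3 = 755.7 mmHg
n(H2) = PV/RT = (755.7 × 0.2410) / (62.36 × 292.95) = 0.009969 mol
n(Mg) = (1/1) × 0.009969 = 0.009969 mol
m(Mg) = 0.009969 × 24.30 = 0.2422 g
%Mg = 0.2422 / 0.351 × 100 = 69.00%

69.0 %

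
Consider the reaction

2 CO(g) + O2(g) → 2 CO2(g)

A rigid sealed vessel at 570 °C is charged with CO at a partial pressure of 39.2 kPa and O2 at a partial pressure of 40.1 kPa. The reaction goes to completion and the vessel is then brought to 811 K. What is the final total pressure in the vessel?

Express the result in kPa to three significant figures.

Because the vessel is rigid and T is held at 570 °C, work the stoichiometry in partial pressures (P_i = n_iRT/V).
P(O2) required for 39.2 kPa of CO = (1/2) × 39.2 = 19.60 kPa; available 40.1 kPa, so CO is limiting.
P(O2) remaining = 40.1 − (1/2) × 39.2 = 20.50 kPa
P(gaseous products) = (2)/2 × 39.2 = 39.20 kPa
P_total at 570 °C = 20.50 + 39.20 = 59.70 kPa
Scaling to 811 K: P = 59.70 × 811/843.15 = 57.42 kPa

57.4 kPa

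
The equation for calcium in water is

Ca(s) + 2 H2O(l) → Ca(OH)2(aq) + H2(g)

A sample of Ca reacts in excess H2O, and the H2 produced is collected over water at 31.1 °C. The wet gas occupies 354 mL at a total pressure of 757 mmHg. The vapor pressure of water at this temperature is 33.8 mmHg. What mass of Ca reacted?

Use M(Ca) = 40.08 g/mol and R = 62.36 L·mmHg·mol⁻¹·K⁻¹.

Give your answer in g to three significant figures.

P(H2) = 757 − 33.8 = 723.2 mmHg
n(H2) = PV/RT = (723.2 × 0.3540) / (62.36 × 304.25) = 0.01349 mol
n(Ca) = (1/1) × 0.01349 = 0.01349 mol
m(Ca) = 0.01349 × 40.08 = 0.5407 g

0.541 g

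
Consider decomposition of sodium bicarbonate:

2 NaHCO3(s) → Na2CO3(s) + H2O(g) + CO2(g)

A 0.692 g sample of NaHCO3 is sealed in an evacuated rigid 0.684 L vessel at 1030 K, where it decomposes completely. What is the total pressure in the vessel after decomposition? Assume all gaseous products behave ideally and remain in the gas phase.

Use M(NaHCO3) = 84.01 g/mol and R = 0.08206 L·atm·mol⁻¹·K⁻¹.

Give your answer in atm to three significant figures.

n(NaHCO3) = 0.692 / 84.01 = 0.008237 mol
n(gas produced) = (2/2) × 0.008237 = 0.008237 mol
P = nRT/V = 0.008237 × 0.08206 × 1030 / 0.684 = 1.018 atm

1.02 atm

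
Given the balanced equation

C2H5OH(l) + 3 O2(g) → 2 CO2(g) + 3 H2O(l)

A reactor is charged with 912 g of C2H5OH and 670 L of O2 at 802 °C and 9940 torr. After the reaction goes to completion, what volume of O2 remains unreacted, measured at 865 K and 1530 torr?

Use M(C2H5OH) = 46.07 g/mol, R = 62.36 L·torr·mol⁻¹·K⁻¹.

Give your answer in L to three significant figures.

n(C2H5OH) = 912 / 46.07 = 19.80 mol
n(O2) = PV/RT = (9940 × 670) / (62.36 × 1075.15) = 99.33 mol
For 19.80 mol C2H5OH, stoichiometry requires (3/1) × 19.80 = 59.40 mol O2; 99.33 mol is available, so C2H5OH is limiting.
n(O2) consumed = (3/1) × 19.80 = 59.40 mol; remaining = 99.33 − 59.40 = 39.93 mol
V(O2) = nRT/P = 39.93 × 62.36 × 865 / 1530 = 1408 L

1410 L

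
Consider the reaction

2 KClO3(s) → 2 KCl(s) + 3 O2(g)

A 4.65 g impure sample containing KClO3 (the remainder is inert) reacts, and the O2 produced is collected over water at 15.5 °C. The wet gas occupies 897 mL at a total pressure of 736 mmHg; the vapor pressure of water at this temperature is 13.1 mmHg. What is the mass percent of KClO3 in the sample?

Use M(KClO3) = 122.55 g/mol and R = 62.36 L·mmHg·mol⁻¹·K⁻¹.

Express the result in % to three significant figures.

63.3 %

P(O2) = 736 − 13.1 = 722.9 mmHg
n(O2) = PV/RT = (722.9 × 0.8970) / (62.36 × 288.65) = 0.03602 mol
n(KClO3) = (2/3) × 0.03602 = 0.02401 mol
m(KClO3) = 0.02401 × 122.55 = 2.942 g
%KClO3 = 2.942 / 4.65 × 100 = 63.27%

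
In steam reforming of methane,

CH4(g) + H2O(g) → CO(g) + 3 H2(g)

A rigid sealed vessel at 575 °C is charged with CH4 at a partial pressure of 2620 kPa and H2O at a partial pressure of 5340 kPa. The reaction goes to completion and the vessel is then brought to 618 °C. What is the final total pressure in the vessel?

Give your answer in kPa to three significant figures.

Because the vessel is rigid and T is held at 575 °C, work the stoichiometry in partial pressures (P_i = n_iRT/V).
P(H2O) required for 2620 kPa of CH4 = (1/1) × 2620 = 2620 kPa; available 5340 kPa, so CH4 is limiting.
P(H2O) remaining = 5340 − (1/1) × 2620 = 2720 kPa
P(gaseous products) = (1+3)/1 × 2620 = 10480 kPa
P_total at 575 °C = 2720 + 10480 = 13200 kPa
Scaling to 618 °C: P = 13200 × 891.15/848.15 = 13870 kPa

13900 kPa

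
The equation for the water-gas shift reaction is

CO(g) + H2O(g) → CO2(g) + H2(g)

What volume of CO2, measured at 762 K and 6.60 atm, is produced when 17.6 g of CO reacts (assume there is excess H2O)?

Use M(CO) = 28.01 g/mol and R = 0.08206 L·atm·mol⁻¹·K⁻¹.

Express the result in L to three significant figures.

n(CO) = 17.60 / 28.01 = 0.6283 mol
n(CO2) = (1/1) × 0.6283 = 0.6283 mol
V = nRT/P = 0.6283 × 0.08206 × 762 / 6.60 = 5.953 L

5.95 L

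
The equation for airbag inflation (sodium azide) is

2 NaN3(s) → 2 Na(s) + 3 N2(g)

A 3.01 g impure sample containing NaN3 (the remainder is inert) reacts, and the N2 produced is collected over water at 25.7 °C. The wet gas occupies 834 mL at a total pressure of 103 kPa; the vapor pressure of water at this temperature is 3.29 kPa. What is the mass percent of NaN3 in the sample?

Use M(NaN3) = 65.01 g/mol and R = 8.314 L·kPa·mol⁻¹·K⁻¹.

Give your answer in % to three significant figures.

48.2 %

P(N2) = 103 − 3.29 = 99.71 kPa
n(N2) = PV/RT = (99.71 × 0.8340) / (8.314 × 298.85) = 0.03347 mol
n(NaN3) = (2/3) × 0.03347 = 0.02231 mol
m(NaN3) = 0.02231 × 65.01 = 1.450 g
%NaN3 = 1.450 / 3.01 × 100 = 48.17%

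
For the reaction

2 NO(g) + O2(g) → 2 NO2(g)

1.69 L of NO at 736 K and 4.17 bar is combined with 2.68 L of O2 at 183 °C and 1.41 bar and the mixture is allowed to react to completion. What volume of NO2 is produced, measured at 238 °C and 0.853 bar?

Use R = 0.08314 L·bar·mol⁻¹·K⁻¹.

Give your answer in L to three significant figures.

n(NO) = PV/RT = (4.17 × 1.69) / (0.08314 × 736) = 0.1152 mol
n(O2) = PV/RT = (1.41 × 2.68) / (0.08314 × 456.15) = 0.09964 mol
For 0.1152 mol NO, stoichiometry requires (1/2) × 0.1152 = 0.05760 mol O2; 0.09964 mol is available, so NO is limiting.
n(NO2) = (2/2) × 0.1152 = 0.1152 mol
V(NO2) = nRT/P = 0.1152 × 0.08314 × 511.15 / 0.853 = 5.739 L

5.74 L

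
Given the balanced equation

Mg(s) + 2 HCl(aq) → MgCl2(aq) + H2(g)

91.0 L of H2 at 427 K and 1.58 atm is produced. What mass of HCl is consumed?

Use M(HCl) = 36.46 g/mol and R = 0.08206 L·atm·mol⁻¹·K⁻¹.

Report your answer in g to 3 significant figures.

299 g

n(H2) = PV/RT = (1.58 × 91.0) / (0.08206 × 427) = 4.103 mol
n(HCl) = (2/1) × 4.103 = 8.206 mol
m(HCl) = 8.206 × 36.46 = 299.2 g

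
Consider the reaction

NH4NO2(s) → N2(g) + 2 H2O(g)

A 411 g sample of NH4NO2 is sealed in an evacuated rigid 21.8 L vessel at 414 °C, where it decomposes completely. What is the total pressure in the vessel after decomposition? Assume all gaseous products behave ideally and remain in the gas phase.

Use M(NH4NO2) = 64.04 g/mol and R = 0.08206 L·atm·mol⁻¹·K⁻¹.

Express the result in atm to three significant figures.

49.8 atm

n(NH4NO2) = 411 / 64.04 = 6.418 mol
n(gas produced) = (3/1) × 6.418 = 19.25 mol
P = nRT/V = 19.25 × 0.08206 × 687.15 / 21.8 = 49.79 atm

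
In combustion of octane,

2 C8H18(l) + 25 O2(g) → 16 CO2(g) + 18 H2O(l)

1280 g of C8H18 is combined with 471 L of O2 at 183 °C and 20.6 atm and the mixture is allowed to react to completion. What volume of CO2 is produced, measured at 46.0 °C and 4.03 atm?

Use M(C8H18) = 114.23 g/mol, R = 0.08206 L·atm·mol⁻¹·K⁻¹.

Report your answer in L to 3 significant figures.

n(C8H18) = 1280 / 114.23 = 11.21 mol
n(O2) = PV/RT = (20.6 × 471) / (0.08206 × 456.15) = 259.2 mol
For 11.21 mol C8H18, stoichiometry requires (25/2) × 11.21 = 140.1 mol O2; 259.2 mol is available, so C8H18 is limiting.
n(CO2) = (16/2) × 11.21 = 89.68 mol
V(CO2) = nRT/P = 89.68 × 0.08206 × 319.15 / 4.03 = 582.8 L

583 L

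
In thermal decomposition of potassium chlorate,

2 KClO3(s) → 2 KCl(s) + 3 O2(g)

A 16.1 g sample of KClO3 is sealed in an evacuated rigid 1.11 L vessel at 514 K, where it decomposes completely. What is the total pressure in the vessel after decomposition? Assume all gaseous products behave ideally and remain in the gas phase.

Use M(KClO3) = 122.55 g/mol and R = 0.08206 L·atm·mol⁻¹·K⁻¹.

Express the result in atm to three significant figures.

7.49 atm

n(KClO3) = 16.1 / 122.55 = 0.1314 mol
n(gas produced) = (3/2) × 0.1314 = 0.1971 mol
P = nRT/V = 0.1971 × 0.08206 × 514 / 1.11 = 7.490 atm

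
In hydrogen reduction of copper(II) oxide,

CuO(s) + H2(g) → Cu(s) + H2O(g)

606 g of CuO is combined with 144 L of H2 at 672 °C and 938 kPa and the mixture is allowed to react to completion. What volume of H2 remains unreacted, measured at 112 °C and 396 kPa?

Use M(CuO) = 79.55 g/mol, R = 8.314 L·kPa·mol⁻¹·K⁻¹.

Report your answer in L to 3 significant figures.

77.4 L

n(CuO) = 606 / 79.55 = 7.618 mol
n(H2) = PV/RT = (938 × 144) / (8.314 × 945.15) = 17.19 mol
For 7.618 mol CuO, stoichiometry requires (1/1) × 7.618 = 7.618 mol H2; 17.19 mol is available, so CuO is limiting.
n(H2) consumed = (1/1) × 7.618 = 7.618 mol; remaining = 17.19 − 7.618 = 9.572 mol
V(H2) = nRT/P = 9.572 × 8.314 × 385.15 / 396 = 77.40 L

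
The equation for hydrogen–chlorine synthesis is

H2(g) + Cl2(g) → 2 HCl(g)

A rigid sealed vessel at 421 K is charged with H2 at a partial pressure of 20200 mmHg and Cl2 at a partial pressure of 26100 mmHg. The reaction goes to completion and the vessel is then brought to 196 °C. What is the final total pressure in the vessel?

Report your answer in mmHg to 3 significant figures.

With V and T fixed, P_i ∝ n_i, so the mole ratios apply directly to partial pressures at 421 K.
P(Cl2) required for 20200 mmHg of H2 = (1/1) × 20200 = 20200 mmHg; available 26100 mmHg, so H2 is limiting.
P(Cl2) remaining = 26100 − (1/1) × 20200 = 5900 mmHg
P(gaseous products) = (2)/1 × 20200 = 40400 mmHg
P_total at 421 K = 5900 + 40400 = 46300 mmHg
Scaling to 196 °C: P = 46300 × 469.15/421 = 51600 mmHg

51600 mmHg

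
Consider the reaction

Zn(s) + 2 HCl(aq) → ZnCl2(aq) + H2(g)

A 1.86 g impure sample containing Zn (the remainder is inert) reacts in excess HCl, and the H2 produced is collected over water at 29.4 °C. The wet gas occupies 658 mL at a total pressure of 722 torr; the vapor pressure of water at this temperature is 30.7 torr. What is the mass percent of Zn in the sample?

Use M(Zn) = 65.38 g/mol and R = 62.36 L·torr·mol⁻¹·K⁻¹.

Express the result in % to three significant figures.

P(H2) = 722 − 30.7 = 691.3 torr
n(H2) = PV/RT = (691.3 × 0.6580) / (62.36 × 302.55) = 0.02411 mol
n(Zn) = (1/1) × 0.02411 = 0.02411 mol
m(Zn) = 0.02411 × 65.38 = 1.576 g
%Zn = 1.576 / 1.86 × 100 = 84.73%

84.7 %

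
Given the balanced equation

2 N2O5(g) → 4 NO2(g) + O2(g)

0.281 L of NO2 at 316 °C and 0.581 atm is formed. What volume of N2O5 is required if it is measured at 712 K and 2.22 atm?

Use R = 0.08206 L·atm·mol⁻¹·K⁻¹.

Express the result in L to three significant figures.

n(NO2) = PV/RT = (0.581 × 0.281) / (0.08206 × 589.15) = 0.003377 mol
n(N2O5) = (2/4) × 0.003377 = 0.001688 mol
V = nRT/P = 0.001688 × 0.08206 × 712 / 2.22 = 0.04443 L

0.0444 L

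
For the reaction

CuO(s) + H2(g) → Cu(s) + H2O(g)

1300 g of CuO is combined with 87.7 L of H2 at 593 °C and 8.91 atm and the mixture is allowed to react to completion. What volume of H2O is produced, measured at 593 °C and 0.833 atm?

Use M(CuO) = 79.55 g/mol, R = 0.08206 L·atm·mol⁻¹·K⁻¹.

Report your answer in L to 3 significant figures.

938 L

n(CuO) = 1300 / 79.55 = 16.34 mol
n(H2) = PV/RT = (8.91 × 87.7) / (0.08206 × 866.15) = 10.99 mol
For 16.34 mol CuO, stoichiometry requires (1/1) × 16.34 = 16.34 mol H2; 10.99 mol is available, so H2 is limiting.
n(H2O) = (1/1) × 10.99 = 10.99 mol
V(H2O) = nRT/P = 10.99 × 0.08206 × 866.15 / 0.833 = 937.7 L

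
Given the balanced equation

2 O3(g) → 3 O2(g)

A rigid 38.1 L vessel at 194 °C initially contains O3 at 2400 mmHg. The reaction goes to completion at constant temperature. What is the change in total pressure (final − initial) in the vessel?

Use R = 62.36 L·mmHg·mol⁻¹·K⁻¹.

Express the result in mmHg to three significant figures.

At constant T and V, P ∝ n(gas): 2 mol gas → 3 mol gas.
P_final = (3/2) × 2400 = 3600 mmHg; ΔP = 3600 − 2400 = 1200 mmHg

1200 mmHg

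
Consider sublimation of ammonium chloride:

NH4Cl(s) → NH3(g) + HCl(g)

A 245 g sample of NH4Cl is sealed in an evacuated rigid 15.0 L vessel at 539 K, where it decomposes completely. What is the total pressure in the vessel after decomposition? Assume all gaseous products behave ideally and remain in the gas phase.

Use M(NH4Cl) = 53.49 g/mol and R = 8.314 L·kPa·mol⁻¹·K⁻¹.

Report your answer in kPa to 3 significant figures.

n(NH4Cl) = 245 / 53.49 = 4.580 mol
n(gas produced) = (2/1) × 4.580 = 9.160 mol
P = nRT/V = 9.160 × 8.314 × 539 / 15.0 = 2737 kPa

2740 kPa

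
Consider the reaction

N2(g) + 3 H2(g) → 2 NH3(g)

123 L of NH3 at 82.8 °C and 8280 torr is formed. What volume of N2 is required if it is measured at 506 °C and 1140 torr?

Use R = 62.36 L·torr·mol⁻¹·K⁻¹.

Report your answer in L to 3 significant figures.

978 L

n(NH3) = PV/RT = (8280 × 123) / (62.36 × 355.95) = 45.88 mol
n(N2) = (1/2) × 45.88 = 22.94 mol
V = nRT/P = 22.94 × 62.36 × 779.15 / 1140 = 977.7 L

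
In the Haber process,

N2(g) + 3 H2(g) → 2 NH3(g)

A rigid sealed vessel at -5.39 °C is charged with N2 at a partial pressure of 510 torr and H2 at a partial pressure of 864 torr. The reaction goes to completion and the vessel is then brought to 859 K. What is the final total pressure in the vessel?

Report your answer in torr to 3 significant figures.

2560 torr

With V and T fixed, P_i ∝ n_i, so the mole ratios apply directly to partial pressures at -5.39 °C.
P(H2) required for 510 torr of N2 = (3/1) × 510 = 1530 torr; available 864 torr, so H2 is limiting.
P(N2) remaining = 510 − (1/3) × 864 = 222.0 torr
P(gaseous products) = (2)/3 × 864 = 576.0 torr
P_total at -5.39 °C = 222.0 + 576.0 = 798.0 torr
Scaling to 859 K: P = 798.0 × 859/267.76 = 2560 torr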